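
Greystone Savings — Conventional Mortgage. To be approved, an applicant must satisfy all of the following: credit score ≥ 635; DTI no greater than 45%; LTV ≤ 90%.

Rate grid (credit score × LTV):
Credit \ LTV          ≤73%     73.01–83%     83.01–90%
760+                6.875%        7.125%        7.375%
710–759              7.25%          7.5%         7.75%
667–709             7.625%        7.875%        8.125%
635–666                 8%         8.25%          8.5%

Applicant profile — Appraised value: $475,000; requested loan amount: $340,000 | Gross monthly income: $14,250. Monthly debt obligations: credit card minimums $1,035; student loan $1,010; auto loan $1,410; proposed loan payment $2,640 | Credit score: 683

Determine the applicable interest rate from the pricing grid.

7.625%

Credit score 683 ≥ 635; Total monthly debts = (1,035 + 1,010 + 1,410 + 2,640) = 6,095. DTI: 6,095 ÷ 14,250 = 42.8%, within the 45% cap
LTV = 340,000/475,000 = 71.6% ≤ 90%
Credit 683 → row 667–709; LTV 71.6% → column ≤73%. Grid cell → 7.625%.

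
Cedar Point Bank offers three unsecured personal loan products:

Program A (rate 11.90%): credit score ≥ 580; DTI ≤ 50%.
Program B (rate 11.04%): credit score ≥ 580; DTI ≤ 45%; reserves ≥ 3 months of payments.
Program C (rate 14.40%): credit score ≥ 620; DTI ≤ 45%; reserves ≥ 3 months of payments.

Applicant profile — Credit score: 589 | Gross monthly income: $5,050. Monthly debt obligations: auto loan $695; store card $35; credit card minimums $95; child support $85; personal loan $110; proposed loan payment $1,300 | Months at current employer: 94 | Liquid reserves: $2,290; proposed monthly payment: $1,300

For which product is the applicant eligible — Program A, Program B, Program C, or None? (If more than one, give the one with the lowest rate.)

Program A

Total debts = (695 + 35 + 95 + 85 + 110 + 1,300) = 2,320; DTI = 2,320/5,050 = 45.9%.
Reserves = 2,290/1,300 = 1.8 months.
Program A: score 589 ≥ 580; DTI 45.9% ≤ 50% → qualifies.
Program B: score 589 ≥ 580; DTI 45.9% > 45%; reserves 1.8 < 3 mo → does not qualify.
Program C: score 589 < 620; DTI 45.9% > 45%; reserves 1.8 < 3 mo → does not qualify.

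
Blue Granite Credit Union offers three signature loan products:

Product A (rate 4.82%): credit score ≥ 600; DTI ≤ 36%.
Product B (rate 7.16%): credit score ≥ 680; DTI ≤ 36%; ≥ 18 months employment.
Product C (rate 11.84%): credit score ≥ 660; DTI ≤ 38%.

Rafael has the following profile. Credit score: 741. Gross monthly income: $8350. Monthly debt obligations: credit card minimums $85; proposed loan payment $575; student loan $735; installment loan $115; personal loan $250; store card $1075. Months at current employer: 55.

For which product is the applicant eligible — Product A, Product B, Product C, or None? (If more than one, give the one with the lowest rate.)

Total debts = (85 + 575 + 735 + 115 + 250 + 1,075) = 2,835; DTI = 2,835/8,350 = 34%.
Product A: score 741 ≥ 600; DTI 34% ≤ 36% → qualifies.
Product B: score 741 ≥ 680; DTI 34% ≤ 36%; employment 55 ≥ 18 mo → qualifies.
Product C: score 741 ≥ 660; DTI 34% ≤ 38% → qualifies.
Qualifying: Product A, Product B, Product C. Lowest rate is 4.82% → Product A.

Product A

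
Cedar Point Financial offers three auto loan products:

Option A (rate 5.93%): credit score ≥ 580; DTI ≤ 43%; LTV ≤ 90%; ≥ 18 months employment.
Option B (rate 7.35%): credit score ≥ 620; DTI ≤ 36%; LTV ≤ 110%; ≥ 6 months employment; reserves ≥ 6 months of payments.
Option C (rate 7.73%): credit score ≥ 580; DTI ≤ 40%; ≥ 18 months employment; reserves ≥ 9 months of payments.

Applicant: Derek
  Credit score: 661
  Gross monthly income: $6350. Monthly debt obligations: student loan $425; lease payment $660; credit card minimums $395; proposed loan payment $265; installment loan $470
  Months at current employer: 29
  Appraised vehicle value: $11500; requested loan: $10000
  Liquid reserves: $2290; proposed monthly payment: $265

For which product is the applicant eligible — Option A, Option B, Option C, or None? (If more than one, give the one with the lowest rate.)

Total debts = (425 + 660 + 395 + 265 + 470) = 2,215; DTI = 2,215/6,350 = 34.9%.
LTV = 10,000/11,500 = 87%.
Reserves = 2,290/265 = 8.6 months.
Option A: score 661 ≥ 580; DTI 34.9% ≤ 43%; LTV 87% ≤ 90%; employment 29 ≥ 18 mo → qualifies.
Option B: score 661 ≥ 620; DTI 34.9% ≤ 36%; LTV 87% ≤ 110%; employment 29 ≥ 6 mo; reserves 8.6 ≥ 6 mo → qualifies.
Option C: score 661 ≥ 580; DTI 34.9% ≤ 40%; employment 29 ≥ 18 mo; reserves 8.6 < 9 mo → does not qualify.
Qualifying: Option A, Option B. Lowest rate is 5.93% → Option A.

Option A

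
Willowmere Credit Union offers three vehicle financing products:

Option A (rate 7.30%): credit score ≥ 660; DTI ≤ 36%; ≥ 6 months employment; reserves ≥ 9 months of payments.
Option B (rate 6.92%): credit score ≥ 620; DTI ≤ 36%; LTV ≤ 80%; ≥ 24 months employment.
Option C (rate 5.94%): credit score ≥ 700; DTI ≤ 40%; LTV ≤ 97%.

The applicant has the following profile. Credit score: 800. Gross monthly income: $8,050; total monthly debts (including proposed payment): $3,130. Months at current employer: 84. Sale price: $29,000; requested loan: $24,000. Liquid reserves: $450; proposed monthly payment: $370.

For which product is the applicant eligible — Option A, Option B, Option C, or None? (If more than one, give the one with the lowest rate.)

Option C

DTI = 3,130/8,050 = 38.9%.
LTV = 24,000/29,000 = 82.8%.
Reserves = 450/370 = 1.2 months.
Option A: score 800 ≥ 660; DTI 38.9% > 36%; employment 84 ≥ 6 mo; reserves 1.2 < 9 mo → does not qualify.
Option B: score 800 ≥ 620; DTI 38.9% > 36%; LTV 82.8% > 80%; employment 84 ≥ 24 mo → does not qualify.
Option C: score 800 ≥ 700; DTI 38.9% ≤ 40%; LTV 82.8% ≤ 97% → qualifies.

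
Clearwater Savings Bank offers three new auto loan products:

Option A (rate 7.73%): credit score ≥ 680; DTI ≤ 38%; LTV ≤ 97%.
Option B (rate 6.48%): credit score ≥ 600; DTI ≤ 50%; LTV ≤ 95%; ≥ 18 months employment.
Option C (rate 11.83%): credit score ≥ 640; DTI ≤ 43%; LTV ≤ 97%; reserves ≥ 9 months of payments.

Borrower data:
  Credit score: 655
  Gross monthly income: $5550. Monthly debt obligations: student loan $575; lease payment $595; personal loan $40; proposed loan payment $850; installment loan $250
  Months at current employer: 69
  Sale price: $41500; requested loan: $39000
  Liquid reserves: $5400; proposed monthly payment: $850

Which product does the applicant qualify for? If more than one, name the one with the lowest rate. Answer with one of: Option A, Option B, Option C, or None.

Option B

Total debts = (575 + 595 + 40 + 850 + 250) = 2,310; DTI = 2,310/5,550 = 41.6%.
LTV = 39,000/41,500 = 94%.
Reserves = 5,400/850 = 6.4 months.
Option A: score 655 < 680; DTI 41.6% > 38%; LTV 94% ≤ 97% → does not qualify.
Option B: score 655 ≥ 600; DTI 41.6% ≤ 50%; LTV 94% ≤ 95%; employment 69 ≥ 18 mo → qualifies.
Option C: score 655 ≥ 640; DTI 41.6% ≤ 43%; LTV 94% ≤ 97%; reserves 6.4 < 9 mo → does not qualify.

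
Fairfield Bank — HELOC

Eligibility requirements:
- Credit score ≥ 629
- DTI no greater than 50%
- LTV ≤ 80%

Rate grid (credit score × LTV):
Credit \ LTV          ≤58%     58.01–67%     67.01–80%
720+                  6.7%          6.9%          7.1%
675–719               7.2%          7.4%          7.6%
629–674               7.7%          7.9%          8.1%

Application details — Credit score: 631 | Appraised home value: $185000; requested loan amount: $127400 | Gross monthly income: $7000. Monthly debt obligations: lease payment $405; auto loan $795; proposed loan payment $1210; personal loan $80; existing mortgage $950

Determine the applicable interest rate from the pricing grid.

Credit score 631 ≥ 629; Total monthly debts = (405 + 795 + 1,210 + 80 + 950) = 3,440. DTI: 3,440 ÷ 7,000 = 49.1%, within the 50% cap
Loan-to-value = 127,400/185,000 = 68.9% — pass (80% max)
Credit 631 → row 629–674; LTV 68.9% → column 67.01–80%. Grid cell → 8.1%.

8.1%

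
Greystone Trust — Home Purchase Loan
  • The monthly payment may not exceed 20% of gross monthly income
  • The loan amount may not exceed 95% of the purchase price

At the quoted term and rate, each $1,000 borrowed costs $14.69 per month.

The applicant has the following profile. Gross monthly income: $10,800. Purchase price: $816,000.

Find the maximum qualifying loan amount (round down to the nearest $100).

$147,000

Payment cap: 20% × $10,800 = $2,160/month.
At $14.69 per $1,000, that supports 2,160/14.69 × 1,000 ≈ $147,038 → $147,000.
LTV cap: 95% × $816,000 = $775,200 → $775,200.
Binding constraint: payment-to-income.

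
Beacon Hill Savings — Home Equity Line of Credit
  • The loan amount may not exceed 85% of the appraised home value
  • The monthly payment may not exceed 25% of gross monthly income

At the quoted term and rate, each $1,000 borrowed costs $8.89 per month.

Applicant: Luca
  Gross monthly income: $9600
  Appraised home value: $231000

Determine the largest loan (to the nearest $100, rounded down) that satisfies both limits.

$196,300

Payment cap: 25% × $9,600 = $2,400/month.
At $8.89 per $1,000, that supports 2,400/8.89 × 1,000 ≈ $269,966 → $269,900.
LTV cap: 85% × $231,000 = $196,350 → $196,300.
Binding constraint: loan-to-value.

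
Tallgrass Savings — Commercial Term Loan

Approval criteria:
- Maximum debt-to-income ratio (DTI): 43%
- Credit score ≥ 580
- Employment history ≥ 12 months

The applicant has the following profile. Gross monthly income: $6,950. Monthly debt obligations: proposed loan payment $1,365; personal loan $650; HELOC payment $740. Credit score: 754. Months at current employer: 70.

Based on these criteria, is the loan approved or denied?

Approved

Total monthly debts = (1,365 + 650 + 740) = 2,755. Debt-to-income = 2,755/6,950 = 39.6% — meets 43% limit
Credit score 754 ≥ 580 (meets)
Employment 70 ≥ 12 months
All criteria satisfied.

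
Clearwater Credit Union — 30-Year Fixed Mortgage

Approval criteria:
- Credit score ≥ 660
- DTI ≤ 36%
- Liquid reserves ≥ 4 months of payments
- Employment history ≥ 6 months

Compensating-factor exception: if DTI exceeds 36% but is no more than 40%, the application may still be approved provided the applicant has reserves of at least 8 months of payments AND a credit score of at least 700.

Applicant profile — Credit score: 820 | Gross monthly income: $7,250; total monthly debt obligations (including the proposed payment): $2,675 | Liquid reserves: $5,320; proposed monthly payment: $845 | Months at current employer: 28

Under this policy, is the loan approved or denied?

Credit score 820 ≥ 660 (meets base)
DTI = 2,675/7,250 = 36.9% > 36% — standard DTI limit exceeded.
Liquid reserves cover 5,320/845 = 6.3 months — ≥ 4 required
Employment 28 ≥ 6 months
DTI 36.9% is within the 36%–40% exception band; checking compensating factors.
Override check — reserves: 6.3 mo (short of 8); score: 820 (ok).
Compensating-factor requirement not fully met.

Denied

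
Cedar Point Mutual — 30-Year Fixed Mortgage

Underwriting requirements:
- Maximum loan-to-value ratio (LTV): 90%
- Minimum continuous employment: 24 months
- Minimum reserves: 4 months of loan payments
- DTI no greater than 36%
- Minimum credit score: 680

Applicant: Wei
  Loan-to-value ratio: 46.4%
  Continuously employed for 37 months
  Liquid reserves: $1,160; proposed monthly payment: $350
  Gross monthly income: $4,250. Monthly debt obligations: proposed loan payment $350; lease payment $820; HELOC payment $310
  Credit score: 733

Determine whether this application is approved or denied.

LTV 46.4% — within 90%
Employment 37 ≥ 24 months
Reserves = 1,160/350 = 3.3 months < 4
Total monthly debts = (350 + 820 + 310) = 1,480. DTI = 1,480/4,250 = 34.8% ≤ 36%
Credit score 733 ≥ 680 (meets)
Fails on reserves.

Denied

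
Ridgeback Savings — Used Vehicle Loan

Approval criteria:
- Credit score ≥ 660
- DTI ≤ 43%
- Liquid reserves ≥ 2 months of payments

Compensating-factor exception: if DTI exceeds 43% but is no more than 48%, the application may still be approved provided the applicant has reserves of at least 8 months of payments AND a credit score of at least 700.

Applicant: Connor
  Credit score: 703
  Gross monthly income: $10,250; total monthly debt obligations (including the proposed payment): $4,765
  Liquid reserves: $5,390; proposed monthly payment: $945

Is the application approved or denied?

Credit score 703 ≥ 660 (meets base)
DTI = 4,765/10,250 = 46.5% > 43% — standard DTI limit exceeded.
Liquid reserves cover 5,390/945 = 5.7 months — ≥ 2 required
46.5% falls in the override range (43%–48%), so the compensating-factor test applies.
Reserves 5.7 < 8 months; credit score 703 ≥ 700.
Compensating-factor requirement not fully met.

Denied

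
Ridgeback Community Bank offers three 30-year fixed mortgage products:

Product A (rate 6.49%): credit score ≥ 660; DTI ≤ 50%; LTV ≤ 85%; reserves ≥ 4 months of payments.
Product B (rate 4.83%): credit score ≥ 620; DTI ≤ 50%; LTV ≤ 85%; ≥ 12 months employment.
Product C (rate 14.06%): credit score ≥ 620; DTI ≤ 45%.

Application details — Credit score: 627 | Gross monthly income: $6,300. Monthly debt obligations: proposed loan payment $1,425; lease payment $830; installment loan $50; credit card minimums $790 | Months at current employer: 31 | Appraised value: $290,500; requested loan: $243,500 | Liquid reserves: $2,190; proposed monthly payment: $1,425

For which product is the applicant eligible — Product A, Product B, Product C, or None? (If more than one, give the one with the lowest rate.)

Product B

Total debts = (1,425 + 830 + 50 + 790) = 3,095; DTI = 3,095/6,300 = 49.1%.
LTV = 243,500/290,500 = 83.8%.
Reserves = 2,190/1,425 = 1.5 months.
Product A: score 627 < 660; DTI 49.1% ≤ 50%; LTV 83.8% ≤ 85%; reserves 1.5 < 4 mo → does not qualify.
Product B: score 627 ≥ 620; DTI 49.1% ≤ 50%; LTV 83.8% ≤ 85%; employment 31 ≥ 12 mo → qualifies.
Product C: score 627 ≥ 620; DTI 49.1% > 45% → does not qualify.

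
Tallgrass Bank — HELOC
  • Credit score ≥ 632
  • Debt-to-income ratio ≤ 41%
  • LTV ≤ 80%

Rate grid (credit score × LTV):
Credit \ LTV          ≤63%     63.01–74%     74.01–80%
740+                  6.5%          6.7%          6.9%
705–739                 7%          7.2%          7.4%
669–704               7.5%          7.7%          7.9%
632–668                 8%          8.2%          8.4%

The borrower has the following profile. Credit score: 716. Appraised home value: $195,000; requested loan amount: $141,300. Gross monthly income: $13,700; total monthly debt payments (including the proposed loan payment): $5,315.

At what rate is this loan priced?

Credit score 716 ≥ 632; DTI = 5,315/13,700 = 38.8% ≤ 41%
LTV: 141,300 ÷ 195,000 = 72.5%, within 80% cap
Score 716 is in the 705–739 band; LTV 72.5% is in the 63.01–74% band → 7.2%.

7.2%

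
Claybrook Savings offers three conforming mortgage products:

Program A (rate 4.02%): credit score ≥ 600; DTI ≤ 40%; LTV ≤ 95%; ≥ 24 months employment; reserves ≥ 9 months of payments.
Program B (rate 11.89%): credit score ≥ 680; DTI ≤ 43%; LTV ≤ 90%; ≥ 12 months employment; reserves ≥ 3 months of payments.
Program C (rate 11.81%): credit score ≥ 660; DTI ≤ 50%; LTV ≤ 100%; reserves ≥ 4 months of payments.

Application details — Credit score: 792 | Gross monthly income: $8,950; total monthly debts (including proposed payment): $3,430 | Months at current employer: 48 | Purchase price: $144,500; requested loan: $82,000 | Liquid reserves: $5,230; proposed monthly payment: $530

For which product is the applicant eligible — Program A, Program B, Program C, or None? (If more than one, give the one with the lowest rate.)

Program A

DTI = 3,430/8,950 = 38.3%.
LTV = 82,000/144,500 = 56.7%.
Reserves = 5,230/530 = 9.9 months.
Program A: score 792 ≥ 600; DTI 38.3% ≤ 40%; LTV 56.7% ≤ 95%; employment 48 ≥ 24 mo; reserves 9.9 ≥ 9 mo → qualifies.
Program B: score 792 ≥ 680; DTI 38.3% ≤ 43%; LTV 56.7% ≤ 90%; employment 48 ≥ 12 mo; reserves 9.9 ≥ 3 mo → qualifies.
Program C: score 792 ≥ 660; DTI 38.3% ≤ 50%; LTV 56.7% ≤ 100%; reserves 9.9 ≥ 4 mo → qualifies.
Qualifying: Program A, Program B, Program C. Lowest rate is 4.02% → Program A.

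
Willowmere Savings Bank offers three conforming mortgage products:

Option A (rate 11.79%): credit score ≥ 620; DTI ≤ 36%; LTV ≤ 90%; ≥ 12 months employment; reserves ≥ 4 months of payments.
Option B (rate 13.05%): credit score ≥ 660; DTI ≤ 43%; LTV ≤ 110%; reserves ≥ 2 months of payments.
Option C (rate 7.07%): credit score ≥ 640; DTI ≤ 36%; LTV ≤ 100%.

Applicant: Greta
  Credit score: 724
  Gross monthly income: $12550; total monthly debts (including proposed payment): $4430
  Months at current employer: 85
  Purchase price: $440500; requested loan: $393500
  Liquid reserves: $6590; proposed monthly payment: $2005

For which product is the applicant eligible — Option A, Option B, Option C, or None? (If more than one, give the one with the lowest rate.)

DTI = 4,430/12,550 = 35.3%.
LTV = 393,500/440,500 = 89.3%.
Reserves = 6,590/2,005 = 3.3 months.
Option A: score 724 ≥ 620; DTI 35.3% ≤ 36%; LTV 89.3% ≤ 90%; employment 85 ≥ 12 mo; reserves 3.3 < 4 mo → does not qualify.
Option B: score 724 ≥ 660; DTI 35.3% ≤ 43%; LTV 89.3% ≤ 110%; reserves 3.3 ≥ 2 mo → qualifies.
Option C: score 724 ≥ 640; DTI 35.3% ≤ 36%; LTV 89.3% ≤ 100% → qualifies.
Qualifying: Option B, Option C. Lowest rate is 7.07% → Option C.

Option C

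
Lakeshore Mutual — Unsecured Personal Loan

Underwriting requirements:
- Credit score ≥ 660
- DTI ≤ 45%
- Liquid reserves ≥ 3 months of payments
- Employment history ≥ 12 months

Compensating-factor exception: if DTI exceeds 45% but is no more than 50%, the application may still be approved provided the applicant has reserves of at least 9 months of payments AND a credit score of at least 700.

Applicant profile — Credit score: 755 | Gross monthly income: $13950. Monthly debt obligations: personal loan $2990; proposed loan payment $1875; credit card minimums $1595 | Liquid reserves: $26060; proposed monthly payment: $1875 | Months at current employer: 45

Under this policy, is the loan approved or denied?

Credit score 755 ≥ 660 (meets base)
Total debts = (2,990 + 1,875 + 1,595) = 6,460. DTI = 6,460/13,950 = 46.3% > 45% — standard DTI limit exceeded.
Reserves = 26,060/1,875 = 13.9 months ≥ 3
Employment 45 ≥ 12 months
46.3% falls in the override range (45%–50%), so the compensating-factor test applies.
Override check — reserves: 13.9 mo (ok); score: 755 (ok).
Both compensating conditions met → exception applies.

Approved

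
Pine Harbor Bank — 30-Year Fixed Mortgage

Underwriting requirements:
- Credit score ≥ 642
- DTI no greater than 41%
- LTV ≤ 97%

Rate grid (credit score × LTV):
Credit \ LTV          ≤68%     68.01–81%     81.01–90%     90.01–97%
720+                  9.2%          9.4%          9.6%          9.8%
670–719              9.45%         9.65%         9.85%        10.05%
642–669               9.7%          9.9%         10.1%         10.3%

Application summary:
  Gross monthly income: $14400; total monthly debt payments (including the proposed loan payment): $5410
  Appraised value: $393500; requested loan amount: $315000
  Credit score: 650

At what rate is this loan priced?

9.9%

Credit score 650 ≥ 642; DTI = 5,410/14,400 = 37.6% ≤ 41%
Loan-to-value = 315,000/393,500 = 80.1% — pass (97% max)
Credit 650 → row 642–669; LTV 80.1% → column 68.01–81%. Grid cell → 9.9%.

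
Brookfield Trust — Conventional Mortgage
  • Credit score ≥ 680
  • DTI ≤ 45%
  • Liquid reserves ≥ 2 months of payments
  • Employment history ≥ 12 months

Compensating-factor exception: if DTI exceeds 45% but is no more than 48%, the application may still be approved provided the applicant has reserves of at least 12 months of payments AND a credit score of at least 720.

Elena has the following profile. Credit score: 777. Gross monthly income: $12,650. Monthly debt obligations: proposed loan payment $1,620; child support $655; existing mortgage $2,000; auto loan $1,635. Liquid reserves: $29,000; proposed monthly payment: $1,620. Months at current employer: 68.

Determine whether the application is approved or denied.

Approved

Credit score 777 ≥ 680 (meets base)
Total debts = (1,620 + 655 + 2,000 + 1,635) = 5,910. DTI: 5,910 ÷ 12,650 = 46.7%, over the 45% base limit.
Reserves = 29,000/1,620 = 17.9 months ≥ 2
Employment 68 ≥ 12 months
DTI 46.7% is within the 45%–48% exception band; checking compensating factors.
Override check — reserves: 17.9 mo (ok); score: 777 (ok).
Both override conditions satisfied; DTI exception granted.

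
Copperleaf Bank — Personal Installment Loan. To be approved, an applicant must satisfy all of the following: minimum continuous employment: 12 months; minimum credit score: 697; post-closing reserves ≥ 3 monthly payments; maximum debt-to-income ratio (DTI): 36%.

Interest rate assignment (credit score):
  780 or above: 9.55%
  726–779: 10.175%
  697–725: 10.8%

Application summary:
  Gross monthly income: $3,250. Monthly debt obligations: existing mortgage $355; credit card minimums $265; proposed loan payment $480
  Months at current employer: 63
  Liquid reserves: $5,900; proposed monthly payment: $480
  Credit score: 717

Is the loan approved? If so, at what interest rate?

Approved at 10.8%

Credit score 717 ≥ 697 (meets minimum)
Total monthly debts = (355 + 265 + 480) = 1,100. DTI = 1,100/3,250 = 33.8% ≤ 36%
Liquid reserves cover 5,900/480 = 12.3 months — ≥ 3 required
Employment 63 ≥ 12 months
All requirements met. Score 717 falls in the 697–725 tier → 10.8%.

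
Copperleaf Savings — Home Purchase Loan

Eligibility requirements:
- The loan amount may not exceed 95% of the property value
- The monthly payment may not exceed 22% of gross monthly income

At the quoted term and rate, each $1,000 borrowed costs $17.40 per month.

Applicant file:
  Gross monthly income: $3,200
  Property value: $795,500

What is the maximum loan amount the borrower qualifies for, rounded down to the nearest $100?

$40,400

Payment cap: 22% × $3,200 = $704/month.
At $17.40 per $1,000, that supports 704/17.40 × 1,000 ≈ $40,459 → $40,400.
LTV cap: 95% × $795,500 = $755,725 → $755,700.
Binding constraint: payment-to-income.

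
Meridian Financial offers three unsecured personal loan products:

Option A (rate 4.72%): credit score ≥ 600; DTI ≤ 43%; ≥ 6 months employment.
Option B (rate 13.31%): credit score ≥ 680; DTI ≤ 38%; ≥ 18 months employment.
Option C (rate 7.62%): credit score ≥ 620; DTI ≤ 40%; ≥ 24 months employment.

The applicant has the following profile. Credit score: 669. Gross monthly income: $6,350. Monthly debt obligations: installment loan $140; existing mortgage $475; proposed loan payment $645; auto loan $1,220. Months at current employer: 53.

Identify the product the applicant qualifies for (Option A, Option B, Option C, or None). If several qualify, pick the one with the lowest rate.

Total debts = (140 + 475 + 645 + 1,220) = 2,480; DTI = 2,480/6,350 = 39.1%.
Option A: score 669 ≥ 600; DTI 39.1% ≤ 43%; employment 53 ≥ 6 mo → qualifies.
Option B: score 669 < 680; DTI 39.1% > 38%; employment 53 ≥ 18 mo → does not qualify.
Option C: score 669 ≥ 620; DTI 39.1% ≤ 40%; employment 53 ≥ 24 mo → qualifies.
Qualifying: Option A, Option C. Lowest rate is 4.72% → Option A.

Option A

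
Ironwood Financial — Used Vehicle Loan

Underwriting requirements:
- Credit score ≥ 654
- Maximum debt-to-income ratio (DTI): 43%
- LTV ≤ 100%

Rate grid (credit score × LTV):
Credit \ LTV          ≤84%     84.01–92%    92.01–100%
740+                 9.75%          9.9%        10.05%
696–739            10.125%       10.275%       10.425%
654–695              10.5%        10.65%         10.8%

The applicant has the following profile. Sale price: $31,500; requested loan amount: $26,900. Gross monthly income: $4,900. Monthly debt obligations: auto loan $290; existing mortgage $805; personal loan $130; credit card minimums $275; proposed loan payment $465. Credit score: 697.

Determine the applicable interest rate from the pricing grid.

Credit score 697 ≥ 654; Total monthly debts = (290 + 805 + 130 + 275 + 465) = 1,965. DTI: 1,965 ÷ 4,900 = 40.1%, within the 43% cap
Loan-to-value = 26,900/31,500 = 85.4% — pass (100% max)
Score 697 is in the 696–739 band; LTV 85.4% is in the 84.01–92% band → 10.275%.

10.275%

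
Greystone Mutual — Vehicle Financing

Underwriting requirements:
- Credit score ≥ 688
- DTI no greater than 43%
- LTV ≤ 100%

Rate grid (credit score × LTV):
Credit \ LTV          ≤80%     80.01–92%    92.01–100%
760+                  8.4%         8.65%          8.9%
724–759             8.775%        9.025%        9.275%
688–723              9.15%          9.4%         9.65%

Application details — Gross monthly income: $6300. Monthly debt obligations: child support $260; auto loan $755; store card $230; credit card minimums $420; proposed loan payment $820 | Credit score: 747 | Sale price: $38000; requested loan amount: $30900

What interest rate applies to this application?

Credit score 747 ≥ 688; Total monthly debts = (260 + 755 + 230 + 420 + 820) = 2,485. Debt-to-income = 2,485/6,300 = 39.4% — meets 43% limit
Loan-to-value = 30,900/38,000 = 81.3% — pass (100% max)
Row: 747 falls in 724–759. Column: 81.3% falls in 80.01–92%. Rate = 9.025%.

9.025%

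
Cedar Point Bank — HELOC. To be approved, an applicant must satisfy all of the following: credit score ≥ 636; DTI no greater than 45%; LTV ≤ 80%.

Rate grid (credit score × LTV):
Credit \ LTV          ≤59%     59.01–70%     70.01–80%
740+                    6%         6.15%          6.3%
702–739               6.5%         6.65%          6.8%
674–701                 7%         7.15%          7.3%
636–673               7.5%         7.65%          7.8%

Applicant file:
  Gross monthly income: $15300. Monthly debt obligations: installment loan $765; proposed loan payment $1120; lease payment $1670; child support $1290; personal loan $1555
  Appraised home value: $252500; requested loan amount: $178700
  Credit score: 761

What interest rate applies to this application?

Credit score 761 ≥ 636; Total monthly debts = (765 + 1,120 + 1,670 + 1,290 + 1,555) = 6,400. DTI = 6,400/15,300 = 41.8% ≤ 45%
LTV: 178,700 ÷ 252,500 = 70.8%, within 80% cap
Credit 761 → row 740+; LTV 70.8% → column 70.01–80%. Grid cell → 6.3%.

6.3%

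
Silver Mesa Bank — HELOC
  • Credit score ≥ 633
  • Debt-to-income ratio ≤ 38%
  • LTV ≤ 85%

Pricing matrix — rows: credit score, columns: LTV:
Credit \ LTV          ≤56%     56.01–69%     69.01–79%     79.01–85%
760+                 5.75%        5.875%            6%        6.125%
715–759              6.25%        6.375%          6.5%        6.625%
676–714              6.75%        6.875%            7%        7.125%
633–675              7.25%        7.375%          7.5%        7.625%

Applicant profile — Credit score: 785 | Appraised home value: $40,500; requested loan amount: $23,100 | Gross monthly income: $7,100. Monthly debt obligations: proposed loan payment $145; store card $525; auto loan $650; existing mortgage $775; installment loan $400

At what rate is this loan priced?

Credit score 785 ≥ 633; Total monthly debts = (145 + 525 + 650 + 775 + 400) = 2,495. DTI = 2,495/7,100 = 35.1% ≤ 38%
LTV = 23,100/40,500 = 57% ≤ 85%
Score 785 is in the 760+ band; LTV 57% is in the 56.01–69% band → 5.875%.

5.875%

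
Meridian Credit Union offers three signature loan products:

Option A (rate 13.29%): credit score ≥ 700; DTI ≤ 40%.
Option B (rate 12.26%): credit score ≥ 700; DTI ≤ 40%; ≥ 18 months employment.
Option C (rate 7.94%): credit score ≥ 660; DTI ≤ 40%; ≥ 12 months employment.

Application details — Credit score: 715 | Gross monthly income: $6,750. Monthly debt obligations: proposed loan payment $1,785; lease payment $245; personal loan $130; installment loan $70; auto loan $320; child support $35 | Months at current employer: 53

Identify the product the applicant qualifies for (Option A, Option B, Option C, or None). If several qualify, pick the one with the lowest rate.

Total debts = (1,785 + 245 + 130 + 70 + 320 + 35) = 2,585; DTI = 2,585/6,750 = 38.3%.
Option A: score 715 ≥ 700; DTI 38.3% ≤ 40% → qualifies.
Option B: score 715 ≥ 700; DTI 38.3% ≤ 40%; employment 53 ≥ 18 mo → qualifies.
Option C: score 715 ≥ 660; DTI 38.3% ≤ 40%; employment 53 ≥ 12 mo → qualifies.
Qualifying: Option A, Option B, Option C. Lowest rate is 7.94% → Option C.

Option C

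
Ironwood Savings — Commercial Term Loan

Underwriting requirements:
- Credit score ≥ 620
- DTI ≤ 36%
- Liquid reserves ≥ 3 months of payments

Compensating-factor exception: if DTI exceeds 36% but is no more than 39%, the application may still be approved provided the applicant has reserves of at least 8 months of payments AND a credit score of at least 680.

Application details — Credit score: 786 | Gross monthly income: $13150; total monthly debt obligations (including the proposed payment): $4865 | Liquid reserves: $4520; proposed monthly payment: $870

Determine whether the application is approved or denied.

Credit score 786 ≥ 620 (meets base)
DTI: 4,865 ÷ 13,150 = 37%, over the 36% base limit.
Liquid reserves cover 4,520/870 = 5.2 months — ≥ 3 required
37% falls in the override range (36%–39%), so the compensating-factor test applies.
Override check — reserves: 5.2 mo (short of 8); score: 786 (ok).
Compensating-factor requirement not fully met.

Denied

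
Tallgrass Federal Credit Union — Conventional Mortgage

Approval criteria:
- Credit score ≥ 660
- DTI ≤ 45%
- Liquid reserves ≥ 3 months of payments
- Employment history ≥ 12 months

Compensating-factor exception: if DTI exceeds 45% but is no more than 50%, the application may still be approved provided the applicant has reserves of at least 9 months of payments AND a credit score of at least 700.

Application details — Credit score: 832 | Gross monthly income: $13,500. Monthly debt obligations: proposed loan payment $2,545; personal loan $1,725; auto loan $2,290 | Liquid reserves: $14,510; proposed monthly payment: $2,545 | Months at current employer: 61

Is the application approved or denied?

Credit score 832 ≥ 660 (meets base)
Total debts = (2,545 + 1,725 + 2,290) = 6,560. DTI = 6,560/13,500 = 48.6% > 45% — standard DTI limit exceeded.
Liquid reserves cover 14,510/2,545 = 5.7 months — ≥ 3 required
Employment 61 ≥ 12 months
DTI 48.6% is within the 45%–50% exception band; checking compensating factors.
Override check — reserves: 5.7 mo (short of 9); score: 832 (ok).
Compensating-factor requirement not fully met.

Denied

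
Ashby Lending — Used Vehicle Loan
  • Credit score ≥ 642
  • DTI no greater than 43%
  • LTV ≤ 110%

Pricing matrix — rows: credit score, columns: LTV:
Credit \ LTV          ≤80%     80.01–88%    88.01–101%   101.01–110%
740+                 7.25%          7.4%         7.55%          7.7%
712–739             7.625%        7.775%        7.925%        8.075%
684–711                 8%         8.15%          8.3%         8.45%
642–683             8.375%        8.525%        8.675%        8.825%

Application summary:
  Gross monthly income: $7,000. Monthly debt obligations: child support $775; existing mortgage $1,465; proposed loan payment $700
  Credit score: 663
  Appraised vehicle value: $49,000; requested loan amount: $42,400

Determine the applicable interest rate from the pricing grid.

Credit score 663 ≥ 642; Total monthly debts = (775 + 1,465 + 700) = 2,940. DTI = 2,940/7,000 = 42% ≤ 43%
LTV = 42,400/49,000 = 86.5% ≤ 110%
Score 663 is in the 642–683 band; LTV 86.5% is in the 80.01–88% band → 8.525%.

8.525%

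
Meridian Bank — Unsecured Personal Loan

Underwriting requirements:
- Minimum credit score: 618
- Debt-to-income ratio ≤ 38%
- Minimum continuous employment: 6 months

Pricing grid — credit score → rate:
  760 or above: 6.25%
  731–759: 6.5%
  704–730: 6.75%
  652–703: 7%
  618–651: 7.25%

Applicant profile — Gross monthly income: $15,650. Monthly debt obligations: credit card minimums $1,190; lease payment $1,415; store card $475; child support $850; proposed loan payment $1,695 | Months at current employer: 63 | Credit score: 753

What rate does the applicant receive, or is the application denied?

Approved at 6.5%

Credit score 753 ≥ 618 (meets minimum)
Total monthly debts = (1,190 + 1,415 + 475 + 850 + 1,695) = 5,625. Debt-to-income = 5,625/15,650 = 35.9% — meets 38% limit
Employment 63 ≥ 6 months
All requirements met. Score 753 falls in the 731–759 tier → 6.5%.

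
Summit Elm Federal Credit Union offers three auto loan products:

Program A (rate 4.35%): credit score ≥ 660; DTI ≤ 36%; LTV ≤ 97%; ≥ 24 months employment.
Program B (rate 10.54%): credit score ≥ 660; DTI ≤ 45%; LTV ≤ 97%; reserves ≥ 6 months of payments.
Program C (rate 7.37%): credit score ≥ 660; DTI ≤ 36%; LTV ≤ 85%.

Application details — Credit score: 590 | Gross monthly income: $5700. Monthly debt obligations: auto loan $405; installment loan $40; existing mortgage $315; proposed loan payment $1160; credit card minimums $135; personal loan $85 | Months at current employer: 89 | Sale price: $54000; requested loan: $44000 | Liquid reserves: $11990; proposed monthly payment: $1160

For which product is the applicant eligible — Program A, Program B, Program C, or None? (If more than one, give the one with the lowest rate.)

Total debts = (405 + 40 + 315 + 1,160 + 135 + 85) = 2,140; DTI = 2,140/5,700 = 37.5%.
LTV = 44,000/54,000 = 81.5%.
Reserves = 11,990/1,160 = 10.3 months.
Program A: score 590 < 660; DTI 37.5% > 36%; LTV 81.5% ≤ 97%; employment 89 ≥ 24 mo → does not qualify.
Program B: score 590 < 660; DTI 37.5% ≤ 45%; LTV 81.5% ≤ 97%; reserves 10.3 ≥ 6 mo → does not qualify.
Program C: score 590 < 660; DTI 37.5% > 36%; LTV 81.5% ≤ 85% → does not qualify.

None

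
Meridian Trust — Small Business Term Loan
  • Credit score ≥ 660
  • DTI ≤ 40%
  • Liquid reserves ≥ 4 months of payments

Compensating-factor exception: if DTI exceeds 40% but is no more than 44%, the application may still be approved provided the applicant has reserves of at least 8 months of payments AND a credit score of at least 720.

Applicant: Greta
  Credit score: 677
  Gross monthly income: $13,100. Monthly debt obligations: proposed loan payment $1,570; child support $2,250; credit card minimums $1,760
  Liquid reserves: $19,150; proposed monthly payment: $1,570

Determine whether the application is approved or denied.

Credit score 677 ≥ 660 (meets base)
Total debts = (1,570 + 2,250 + 1,760) = 5,580. DTI: 5,580 ÷ 13,100 = 42.6%, over the 40% base limit.
Liquid reserves cover 19,150/1,570 = 12.2 months — ≥ 4 required
DTI 42.6% is within the 40%–44% exception band; checking compensating factors.
Reserves 12.2 ≥ 8 months; credit score 677 < 720.
Override conditions not both satisfied; exception does not apply.

Denied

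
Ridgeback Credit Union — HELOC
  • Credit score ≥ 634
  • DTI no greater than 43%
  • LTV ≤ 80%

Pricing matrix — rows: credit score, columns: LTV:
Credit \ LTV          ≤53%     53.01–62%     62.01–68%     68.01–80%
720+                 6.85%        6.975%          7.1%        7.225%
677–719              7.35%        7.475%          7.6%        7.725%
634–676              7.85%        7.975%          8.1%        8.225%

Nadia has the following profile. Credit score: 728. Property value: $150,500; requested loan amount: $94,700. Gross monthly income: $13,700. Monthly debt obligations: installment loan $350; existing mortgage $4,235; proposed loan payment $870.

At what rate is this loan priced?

Credit score 728 ≥ 634; Total monthly debts = (350 + 4,235 + 870) = 5,455. Debt-to-income = 5,455/13,700 = 39.8% — meets 43% limit
LTV = 94,700/150,500 = 62.9% ≤ 80%
Row: 728 falls in 720+. Column: 62.9% falls in 62.01–68%. Rate = 7.1%.

7.1%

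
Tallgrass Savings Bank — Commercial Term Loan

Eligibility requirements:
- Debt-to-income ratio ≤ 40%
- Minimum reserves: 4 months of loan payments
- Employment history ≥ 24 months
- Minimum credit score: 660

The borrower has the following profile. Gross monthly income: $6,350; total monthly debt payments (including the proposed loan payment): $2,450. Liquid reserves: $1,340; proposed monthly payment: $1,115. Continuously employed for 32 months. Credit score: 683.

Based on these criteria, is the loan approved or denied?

DTI: 2,450 ÷ 6,350 = 38.6%, within the 40% cap
Reserves: 1,340 ÷ 1,115 = 1.2 months (below 4-month minimum)
Employment 32 ≥ 24 months
Credit score 683 ≥ 660 (meets)
Fails on reserves.

Denied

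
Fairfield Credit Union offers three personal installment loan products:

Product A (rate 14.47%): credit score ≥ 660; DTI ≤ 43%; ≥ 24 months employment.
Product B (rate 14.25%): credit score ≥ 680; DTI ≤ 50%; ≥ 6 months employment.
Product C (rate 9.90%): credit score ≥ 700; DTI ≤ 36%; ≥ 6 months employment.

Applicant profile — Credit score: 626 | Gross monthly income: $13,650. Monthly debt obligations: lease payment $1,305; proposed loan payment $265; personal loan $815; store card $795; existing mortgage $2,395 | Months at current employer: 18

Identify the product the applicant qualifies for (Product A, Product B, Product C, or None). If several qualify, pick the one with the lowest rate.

Total debts = (1,305 + 265 + 815 + 795 + 2,395) = 5,575; DTI = 5,575/13,650 = 40.8%.
Product A: score 626 < 660; DTI 40.8% ≤ 43%; employment 18 < 24 mo → does not qualify.
Product B: score 626 < 680; DTI 40.8% ≤ 50%; employment 18 ≥ 6 mo → does not qualify.
Product C: score 626 < 700; DTI 40.8% > 36%; employment 18 ≥ 6 mo → does not qualify.

None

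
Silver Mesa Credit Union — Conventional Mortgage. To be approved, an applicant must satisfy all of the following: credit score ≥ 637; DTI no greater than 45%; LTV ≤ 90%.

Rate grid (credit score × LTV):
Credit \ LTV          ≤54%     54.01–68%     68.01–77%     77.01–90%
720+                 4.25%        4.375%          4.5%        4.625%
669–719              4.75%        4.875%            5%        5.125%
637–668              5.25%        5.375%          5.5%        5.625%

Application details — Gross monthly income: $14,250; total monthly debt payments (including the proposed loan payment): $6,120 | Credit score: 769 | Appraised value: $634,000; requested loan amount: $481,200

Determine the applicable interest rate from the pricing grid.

Credit score 769 ≥ 637; DTI = 6,120/14,250 = 42.9% ≤ 45%
LTV: 481,200 ÷ 634,000 = 75.9%, within 90% cap
Score 769 is in the 720+ band; LTV 75.9% is in the 68.01–77% band → 4.5%.

4.5%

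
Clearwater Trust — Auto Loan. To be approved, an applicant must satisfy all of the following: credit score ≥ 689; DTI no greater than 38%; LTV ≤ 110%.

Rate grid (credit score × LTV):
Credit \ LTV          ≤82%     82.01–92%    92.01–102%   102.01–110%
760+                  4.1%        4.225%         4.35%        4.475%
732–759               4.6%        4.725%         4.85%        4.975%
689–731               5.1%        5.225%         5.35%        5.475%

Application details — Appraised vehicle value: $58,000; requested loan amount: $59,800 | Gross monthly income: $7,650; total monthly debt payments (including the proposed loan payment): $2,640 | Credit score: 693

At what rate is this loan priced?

5.475%

Credit score 693 ≥ 689; DTI = 2,640/7,650 = 34.5% ≤ 38%
Loan-to-value = 59,800/58,000 = 103.1% — pass (110% max)
Credit 693 → row 689–731; LTV 103.1% → column 102.01–110%. Grid cell → 5.475%.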